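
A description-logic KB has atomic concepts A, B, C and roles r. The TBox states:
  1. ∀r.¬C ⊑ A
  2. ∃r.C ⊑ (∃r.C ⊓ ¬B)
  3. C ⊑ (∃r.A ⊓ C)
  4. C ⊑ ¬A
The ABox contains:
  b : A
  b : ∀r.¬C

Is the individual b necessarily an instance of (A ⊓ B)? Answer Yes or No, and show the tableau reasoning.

No

1. b : (A ⊓ B)?  L(b) = {A, ∀r.¬C} ∪ {(¬A ⊔ ¬B)}
   open: L(b) ⊇ {A, ¬B, ¬C, ∀r.¬C} — b ∉ (A ⊓ B) possible
2. Hence b : (A ⊓ B): not entailed.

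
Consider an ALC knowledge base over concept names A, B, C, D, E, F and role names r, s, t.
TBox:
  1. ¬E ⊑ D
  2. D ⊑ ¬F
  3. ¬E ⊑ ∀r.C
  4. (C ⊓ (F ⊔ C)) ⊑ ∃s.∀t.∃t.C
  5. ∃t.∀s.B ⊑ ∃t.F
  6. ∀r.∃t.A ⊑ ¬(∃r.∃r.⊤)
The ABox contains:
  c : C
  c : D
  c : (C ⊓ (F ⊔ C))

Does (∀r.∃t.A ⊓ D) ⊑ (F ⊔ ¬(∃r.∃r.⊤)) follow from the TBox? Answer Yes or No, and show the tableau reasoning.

Yes

1. (∀r.∃t.A ⊓ D) ⊑ (F ⊔ ¬(∃r.∃r.⊤))  ⇔  ((∀r.∃t.A ⊓ D) ⊓ (¬F ⊓ ∃r.∃r.⊤)) unsat w.r.t. T
   all branches close; clash ⊥ at an ∃-successor
2. Hence (∀r.∃t.A ⊓ D) ⊑ (F ⊔ ¬(∃r.∃r.⊤)): entailed.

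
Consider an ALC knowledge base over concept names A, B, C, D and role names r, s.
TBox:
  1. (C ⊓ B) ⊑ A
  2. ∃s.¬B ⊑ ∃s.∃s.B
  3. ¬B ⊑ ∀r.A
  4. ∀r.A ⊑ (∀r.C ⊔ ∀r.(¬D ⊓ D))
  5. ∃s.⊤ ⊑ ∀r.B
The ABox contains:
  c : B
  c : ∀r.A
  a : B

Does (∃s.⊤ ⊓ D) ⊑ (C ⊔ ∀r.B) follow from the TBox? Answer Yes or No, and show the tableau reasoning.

Yes

1. (∃s.⊤ ⊓ D) ⊑ (C ⊔ ∀r.B)  ⇔  ((∃s.⊤ ⊓ D) ⊓ (¬C ⊓ ∃r.¬B)) unsat w.r.t. T
   all branches close; clash {B, ¬B} at an ∃-successor
2. Hence (∃s.⊤ ⊓ D) ⊑ (C ⊔ ∀r.B): entailed.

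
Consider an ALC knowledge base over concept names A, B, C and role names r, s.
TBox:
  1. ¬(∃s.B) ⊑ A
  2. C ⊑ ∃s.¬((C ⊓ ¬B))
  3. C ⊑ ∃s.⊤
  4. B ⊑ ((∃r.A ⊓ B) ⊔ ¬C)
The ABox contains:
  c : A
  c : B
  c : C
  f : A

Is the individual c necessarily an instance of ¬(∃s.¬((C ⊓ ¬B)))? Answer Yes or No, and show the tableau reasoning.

No

1. c : ¬(∃s.¬((C ⊓ ¬B)))?  L(c) = {A, B, C} ∪ {∃s.(¬C ⊔ B)}
   apply at c: C⊑∃s.⊤; B⊑((∃r.A ⊓ B) ⊔ ¬C)
   open: L(c) ⊇ {A, B, C, ∃r.A, ∃s.(¬C ⊔ B), …} (+ ∃-successors) — c ∉ ¬(∃s.¬((C ⊓ ¬B))) possible
2. Hence c : ¬(∃s.¬((C ⊓ ¬B))): not entailed.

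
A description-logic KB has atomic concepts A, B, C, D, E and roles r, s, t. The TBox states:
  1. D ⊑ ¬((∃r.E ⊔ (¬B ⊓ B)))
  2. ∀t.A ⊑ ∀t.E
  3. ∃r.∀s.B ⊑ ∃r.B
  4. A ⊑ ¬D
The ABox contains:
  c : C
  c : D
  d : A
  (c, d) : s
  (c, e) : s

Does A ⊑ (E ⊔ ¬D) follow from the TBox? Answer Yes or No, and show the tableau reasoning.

1. A ⊑ (E ⊔ ¬D)  ⇔  (A ⊓ (¬E ⊓ D)) unsat w.r.t. T
   all branches close; clash {D, ¬D} at x₀
2. Hence A ⊑ (E ⊔ ¬D): entailed.

Yes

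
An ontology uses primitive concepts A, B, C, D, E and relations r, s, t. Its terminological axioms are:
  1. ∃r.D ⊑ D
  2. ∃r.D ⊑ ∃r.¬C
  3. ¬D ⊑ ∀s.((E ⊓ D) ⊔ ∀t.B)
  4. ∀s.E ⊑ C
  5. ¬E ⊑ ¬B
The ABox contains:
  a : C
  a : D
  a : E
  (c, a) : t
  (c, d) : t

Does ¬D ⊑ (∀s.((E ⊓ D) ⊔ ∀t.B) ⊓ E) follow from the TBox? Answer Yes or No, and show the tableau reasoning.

1. ¬D ⊑ (∀s.((E ⊓ D) ⊔ ∀t.B) ⊓ E)  ⇔  (¬D ⊓ (∃s.((¬E ⊔ ¬D) ⊓ ∃t.¬B) ⊔ ¬E)) unsat w.r.t. T
   apply at x₀: ¬D⊑∀s.((E ⊓ D) ⊔ ∀t.B)
   open: L(x₀) ⊇ {¬B, ¬D, ¬E, ∀r.¬D, ∀s.((E ⊓ D) ⊔ ∀t.B), …} (+ ∃-successors)
2. Hence ¬D ⊑ (∀s.((E ⊓ D) ⊔ ∀t.B) ⊓ E): not entailed.

No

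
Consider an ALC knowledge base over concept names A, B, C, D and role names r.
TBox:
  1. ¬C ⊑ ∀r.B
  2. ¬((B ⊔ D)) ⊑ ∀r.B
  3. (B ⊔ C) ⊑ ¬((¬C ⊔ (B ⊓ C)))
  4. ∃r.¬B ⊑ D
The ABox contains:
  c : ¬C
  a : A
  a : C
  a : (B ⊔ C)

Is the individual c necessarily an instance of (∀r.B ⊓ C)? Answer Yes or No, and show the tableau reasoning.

No

1. c : (∀r.B ⊓ C)?  L(c) = {¬C} ∪ {(∃r.¬B ⊔ ¬C)}
   apply at c: ¬C⊑∀r.B
   open: L(c) ⊇ {D, ¬B, ¬C, ∀r.B} — c ∉ (∀r.B ⊓ C) possible
2. Hence c : (∀r.B ⊓ C): not entailed.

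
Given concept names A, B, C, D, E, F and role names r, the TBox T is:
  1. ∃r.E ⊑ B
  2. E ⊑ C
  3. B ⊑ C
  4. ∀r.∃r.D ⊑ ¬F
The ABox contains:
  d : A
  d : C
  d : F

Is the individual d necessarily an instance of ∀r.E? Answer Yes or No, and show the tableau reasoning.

No

1. d : ∀r.E?  L(d) = {A, C, F} ∪ {∃r.¬E}
   open: L(d) ⊇ {A, C, F, ∀r.¬E, ∃r.¬E, …} (+ ∃-successors) — d ∉ ∀r.E possible
2. Hence d : ∀r.E: not entailed.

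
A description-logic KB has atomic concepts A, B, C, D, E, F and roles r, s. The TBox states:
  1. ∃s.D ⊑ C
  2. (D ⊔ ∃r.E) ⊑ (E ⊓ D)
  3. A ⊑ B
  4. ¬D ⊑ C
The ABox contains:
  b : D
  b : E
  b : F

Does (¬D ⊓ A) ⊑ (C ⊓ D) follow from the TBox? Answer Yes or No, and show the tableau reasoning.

No

1. (¬D ⊓ A) ⊑ (C ⊓ D)  ⇔  ((¬D ⊓ A) ⊓ (¬C ⊔ ¬D)) unsat w.r.t. T
   apply at x₀: A⊑B; ¬D⊑C
   open: L(x₀) ⊇ {A, B, C, ¬D, ∀r.¬E}
2. Hence (¬D ⊓ A) ⊑ (C ⊓ D): not entailed.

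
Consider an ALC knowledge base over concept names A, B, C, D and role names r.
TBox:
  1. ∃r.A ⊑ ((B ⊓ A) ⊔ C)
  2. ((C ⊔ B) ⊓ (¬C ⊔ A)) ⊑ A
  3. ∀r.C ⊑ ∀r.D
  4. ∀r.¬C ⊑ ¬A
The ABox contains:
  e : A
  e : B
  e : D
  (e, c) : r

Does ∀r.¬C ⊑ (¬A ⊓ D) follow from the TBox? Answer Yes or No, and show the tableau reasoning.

No

1. ∀r.¬C ⊑ (¬A ⊓ D)  ⇔  (∀r.¬C ⊓ (A ⊔ ¬D)) unsat w.r.t. T
   apply at x₀: ∀r.¬C⊑¬A
   open: L(x₀) ⊇ {¬A, ¬B, ¬C, ¬D, ∀r.¬A, …} (+ ∃-successors)
2. Hence ∀r.¬C ⊑ (¬A ⊓ D): not entailed.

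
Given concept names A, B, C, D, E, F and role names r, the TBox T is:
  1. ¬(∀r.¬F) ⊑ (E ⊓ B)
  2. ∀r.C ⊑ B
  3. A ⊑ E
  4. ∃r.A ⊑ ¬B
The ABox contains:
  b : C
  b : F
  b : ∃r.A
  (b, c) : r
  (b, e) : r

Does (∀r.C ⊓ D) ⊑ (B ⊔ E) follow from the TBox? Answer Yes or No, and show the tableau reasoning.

1. (∀r.C ⊓ D) ⊑ (B ⊔ E)  ⇔  ((∀r.C ⊓ D) ⊓ (¬B ⊓ ¬E)) unsat w.r.t. T
   all branches close; clash {E, ¬E} at x₀
2. Hence (∀r.C ⊓ D) ⊑ (B ⊔ E): entailed.

Yes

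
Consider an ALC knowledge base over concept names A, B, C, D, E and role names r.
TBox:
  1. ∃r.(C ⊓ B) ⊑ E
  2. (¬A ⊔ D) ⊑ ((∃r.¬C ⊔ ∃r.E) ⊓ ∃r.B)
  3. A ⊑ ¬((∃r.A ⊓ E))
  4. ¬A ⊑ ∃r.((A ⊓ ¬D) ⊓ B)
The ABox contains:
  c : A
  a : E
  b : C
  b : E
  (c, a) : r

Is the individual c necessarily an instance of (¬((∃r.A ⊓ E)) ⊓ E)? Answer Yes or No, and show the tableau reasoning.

No

1. c : (¬((∃r.A ⊓ E)) ⊓ E)?  L(c) = {A} ∪ {((∃r.A ⊓ E) ⊔ ¬E)}
   apply at c: A⊑¬((∃r.A ⊓ E))
   open: L(c) ⊇ {A, ¬D, ¬E, ∀r.(¬C ⊔ ¬B)} — c ∉ (¬((∃r.A ⊓ E)) ⊓ E) possible
2. Hence c : (¬((∃r.A ⊓ E)) ⊓ E): not entailed.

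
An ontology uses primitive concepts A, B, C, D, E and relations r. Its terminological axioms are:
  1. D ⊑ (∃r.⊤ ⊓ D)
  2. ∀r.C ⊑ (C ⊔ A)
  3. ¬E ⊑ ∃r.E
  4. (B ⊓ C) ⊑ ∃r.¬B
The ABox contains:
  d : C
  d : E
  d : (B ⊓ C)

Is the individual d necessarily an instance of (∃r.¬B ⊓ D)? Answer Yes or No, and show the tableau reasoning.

1. d : (∃r.¬B ⊓ D)?  L(d) = {C, E, (B ⊓ C)} ∪ {(∀r.B ⊔ ¬D)}
   apply at d: (B ⊓ C)⊑∃r.¬B
   open: L(d) ⊇ {B, C, E, ¬D, ∃r.¬B, …} (+ ∃-successors) — d ∉ (∃r.¬B ⊓ D) possible
2. Hence d : (∃r.¬B ⊓ D): not entailed.

No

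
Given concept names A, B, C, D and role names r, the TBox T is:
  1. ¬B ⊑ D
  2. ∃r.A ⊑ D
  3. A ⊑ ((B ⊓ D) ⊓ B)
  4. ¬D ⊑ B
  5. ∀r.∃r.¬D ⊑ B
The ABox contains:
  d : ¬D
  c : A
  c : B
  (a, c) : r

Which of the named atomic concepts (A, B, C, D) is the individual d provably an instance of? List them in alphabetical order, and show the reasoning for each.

1. d : A?  L(d) = {¬D} ∪ {¬A}
   apply at d: ¬D⊑B
   open: L(d) ⊇ {B, ¬A, ¬D, ∀r.¬A} — d ∉ A possible
2. d : B?  L(d) = {¬D} ∪ {¬B}
   clash {D, ¬D} at d — d ∈ B
3. d : C?  L(d) = {¬D} ∪ {¬C}
   apply at d: ¬D⊑B
   open: L(d) ⊇ {B, ¬A, ¬C, ¬D, ∀r.¬A} — d ∉ C possible
4. d : D?  L(d) = {¬D} ∪ {¬D}
   apply at d: ¬D⊑B
   open: L(d) ⊇ {B, ¬A, ¬D, ∀r.¬A} — d ∉ D possible
5. Entailed for d: {B}

{B}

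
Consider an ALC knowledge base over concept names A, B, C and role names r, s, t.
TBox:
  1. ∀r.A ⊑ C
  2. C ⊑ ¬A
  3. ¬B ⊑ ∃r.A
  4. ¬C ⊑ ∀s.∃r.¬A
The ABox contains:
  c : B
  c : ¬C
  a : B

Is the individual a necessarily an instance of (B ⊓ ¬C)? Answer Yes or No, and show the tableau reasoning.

No

1. a : (B ⊓ ¬C)?  L(a) = {B} ∪ {(¬B ⊔ C)}
   open: L(a) ⊇ {B, C, ¬A} — a ∉ (B ⊓ ¬C) possible
2. Hence a : (B ⊓ ¬C): not entailed.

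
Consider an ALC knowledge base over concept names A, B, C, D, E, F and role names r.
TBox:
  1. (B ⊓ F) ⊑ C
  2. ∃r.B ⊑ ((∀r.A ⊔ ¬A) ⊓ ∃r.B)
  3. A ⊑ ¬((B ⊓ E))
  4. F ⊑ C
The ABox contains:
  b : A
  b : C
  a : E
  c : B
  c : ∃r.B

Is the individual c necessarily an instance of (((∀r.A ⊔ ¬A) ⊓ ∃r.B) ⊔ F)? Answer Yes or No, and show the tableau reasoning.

1. c : (((∀r.A ⊔ ¬A) ⊓ ∃r.B) ⊔ F)?  L(c) = {B, ∃r.B} ∪ {(((∃r.¬A ⊓ A) ⊔ ∀r.¬B) ⊓ ¬F)}
   clash {B, ¬B} at an ∃-successor — c ∈ (((∀r.A ⊔ ¬A) ⊓ ∃r.B) ⊔ F)
2. Hence c : (((∀r.A ⊔ ¬A) ⊓ ∃r.B) ⊔ F): entailed.

Yes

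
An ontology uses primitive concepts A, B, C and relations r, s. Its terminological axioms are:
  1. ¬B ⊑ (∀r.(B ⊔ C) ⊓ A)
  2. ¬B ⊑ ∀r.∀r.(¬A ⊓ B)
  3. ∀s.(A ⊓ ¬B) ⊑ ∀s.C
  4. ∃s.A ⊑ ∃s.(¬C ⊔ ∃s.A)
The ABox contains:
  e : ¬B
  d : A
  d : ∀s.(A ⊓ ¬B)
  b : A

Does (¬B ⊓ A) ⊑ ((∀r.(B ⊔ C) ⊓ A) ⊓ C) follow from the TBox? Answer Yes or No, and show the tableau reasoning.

No

1. (¬B ⊓ A) ⊑ ((∀r.(B ⊔ C) ⊓ A) ⊓ C)  ⇔  ((¬B ⊓ A) ⊓ ((∃r.(¬B ⊓ ¬C) ⊔ ¬A) ⊔ ¬C)) unsat w.r.t. T
   apply at x₀: ¬B⊑(∀r.(B ⊔ C) ⊓ A); ¬B⊑∀r.∀r.(¬A ⊓ B)
   open: L(x₀) ⊇ {A, ¬B, ¬C, ∀r.(B ⊔ C), ∀r.∀r.(¬A ⊓ B), …} (+ ∃-successors)
2. Hence (¬B ⊓ A) ⊑ ((∀r.(B ⊔ C) ⊓ A) ⊓ C): not entailed.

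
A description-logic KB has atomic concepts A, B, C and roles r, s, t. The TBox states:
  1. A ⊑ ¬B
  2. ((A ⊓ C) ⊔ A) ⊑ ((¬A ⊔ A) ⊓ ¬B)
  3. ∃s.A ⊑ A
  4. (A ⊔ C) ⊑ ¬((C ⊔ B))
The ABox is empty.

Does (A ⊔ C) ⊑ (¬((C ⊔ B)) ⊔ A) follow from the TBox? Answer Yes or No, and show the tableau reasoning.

1. (A ⊔ C) ⊑ (¬((C ⊔ B)) ⊔ A)  ⇔  ((A ⊔ C) ⊓ ((C ⊔ B) ⊓ ¬A)) unsat w.r.t. T
   all branches close; clash {C, ¬C} at x₀
2. Hence (A ⊔ C) ⊑ (¬((C ⊔ B)) ⊔ A): entailed.

Yes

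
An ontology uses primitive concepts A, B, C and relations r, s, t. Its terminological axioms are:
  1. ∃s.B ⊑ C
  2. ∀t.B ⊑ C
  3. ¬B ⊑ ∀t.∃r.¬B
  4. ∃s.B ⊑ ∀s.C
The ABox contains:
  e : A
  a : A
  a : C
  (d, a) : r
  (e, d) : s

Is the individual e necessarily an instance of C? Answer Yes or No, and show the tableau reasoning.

No

1. e : C?  L(e) = {A} ∪ {¬C}
   open: L(e) ⊇ {A, B, ¬C, ∀s.¬B, ∃t.¬B} (+ ∃-successors) — e ∉ C possible
2. Hence e : C: not entailed.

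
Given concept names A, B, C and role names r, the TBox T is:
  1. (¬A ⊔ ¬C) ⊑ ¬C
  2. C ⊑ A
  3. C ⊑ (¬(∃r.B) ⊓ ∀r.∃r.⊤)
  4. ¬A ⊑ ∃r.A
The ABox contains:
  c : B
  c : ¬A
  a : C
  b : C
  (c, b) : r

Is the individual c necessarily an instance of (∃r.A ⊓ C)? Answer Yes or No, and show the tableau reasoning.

No

1. c : (∃r.A ⊓ C)?  L(c) = {B, ¬A} ∪ {(∀r.¬A ⊔ ¬C)}
   apply at c: ¬A⊑∃r.A
   open: L(c) ⊇ {B, ¬A, ¬C, ∃r.A} (+ ∃-successors) — c ∉ (∃r.A ⊓ C) possible
2. Hence c : (∃r.A ⊓ C): not entailed.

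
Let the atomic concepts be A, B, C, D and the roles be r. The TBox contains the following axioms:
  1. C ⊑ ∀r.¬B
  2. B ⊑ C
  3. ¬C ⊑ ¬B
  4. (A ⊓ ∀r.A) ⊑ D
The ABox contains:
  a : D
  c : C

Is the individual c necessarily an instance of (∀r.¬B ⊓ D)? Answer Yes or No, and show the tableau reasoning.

No

1. c : (∀r.¬B ⊓ D)?  L(c) = {C} ∪ {(∃r.B ⊔ ¬D)}
   apply at c: C⊑∀r.¬B
   open: L(c) ⊇ {C, ¬A, ¬D, ∀r.¬B} — c ∉ (∀r.¬B ⊓ D) possible
2. Hence c : (∀r.¬B ⊓ D): not entailed.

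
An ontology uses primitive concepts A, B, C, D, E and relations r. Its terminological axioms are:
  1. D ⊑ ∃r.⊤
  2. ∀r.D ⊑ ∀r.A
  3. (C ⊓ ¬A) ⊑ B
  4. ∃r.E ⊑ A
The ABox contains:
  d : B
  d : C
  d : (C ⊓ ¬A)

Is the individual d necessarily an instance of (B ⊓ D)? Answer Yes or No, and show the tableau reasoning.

1. d : (B ⊓ D)?  L(d) = {B, C, (C ⊓ ¬A)} ∪ {(¬B ⊔ ¬D)}
   open: L(d) ⊇ {B, C, ¬A, ¬D, ∀r.¬E, …} (+ ∃-successors) — d ∉ (B ⊓ D) possible
2. Hence d : (B ⊓ D): not entailed.

No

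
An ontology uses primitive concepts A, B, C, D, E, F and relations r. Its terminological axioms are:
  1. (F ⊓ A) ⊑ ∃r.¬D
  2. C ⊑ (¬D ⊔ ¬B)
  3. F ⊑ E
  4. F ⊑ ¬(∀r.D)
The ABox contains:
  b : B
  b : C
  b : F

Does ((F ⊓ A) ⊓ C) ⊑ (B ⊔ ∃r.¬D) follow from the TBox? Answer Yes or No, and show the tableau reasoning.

1. ((F ⊓ A) ⊓ C) ⊑ (B ⊔ ∃r.¬D)  ⇔  (((F ⊓ A) ⊓ C) ⊓ (¬B ⊓ ∀r.D)) unsat w.r.t. T
   all branches close; clash {D, ¬D} at an ∃-successor
2. Hence ((F ⊓ A) ⊓ C) ⊑ (B ⊔ ∃r.¬D): entailed.

Yes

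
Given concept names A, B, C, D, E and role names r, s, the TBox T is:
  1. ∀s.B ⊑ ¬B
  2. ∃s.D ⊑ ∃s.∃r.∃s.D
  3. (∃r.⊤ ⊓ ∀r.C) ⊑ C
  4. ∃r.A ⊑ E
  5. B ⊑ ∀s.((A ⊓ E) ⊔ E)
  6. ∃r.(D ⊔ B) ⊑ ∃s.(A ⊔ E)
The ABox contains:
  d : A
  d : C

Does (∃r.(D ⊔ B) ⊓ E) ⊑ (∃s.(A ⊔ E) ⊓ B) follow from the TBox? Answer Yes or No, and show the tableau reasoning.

1. (∃r.(D ⊔ B) ⊓ E) ⊑ (∃s.(A ⊔ E) ⊓ B)  ⇔  ((∃r.(D ⊔ B) ⊓ E) ⊓ (∀s.(¬A ⊓ ¬E) ⊔ ¬B)) unsat w.r.t. T
   apply at x₀: ∃r.(D ⊔ B)⊑∃s.(A ⊔ E)
   open: L(x₀) ⊇ {E, ¬B, ∀s.¬D, ∃r.(D ⊔ B), ∃r.¬C, …} (+ ∃-successors)
2. Hence (∃r.(D ⊔ B) ⊓ E) ⊑ (∃s.(A ⊔ E) ⊓ B): not entailed.

No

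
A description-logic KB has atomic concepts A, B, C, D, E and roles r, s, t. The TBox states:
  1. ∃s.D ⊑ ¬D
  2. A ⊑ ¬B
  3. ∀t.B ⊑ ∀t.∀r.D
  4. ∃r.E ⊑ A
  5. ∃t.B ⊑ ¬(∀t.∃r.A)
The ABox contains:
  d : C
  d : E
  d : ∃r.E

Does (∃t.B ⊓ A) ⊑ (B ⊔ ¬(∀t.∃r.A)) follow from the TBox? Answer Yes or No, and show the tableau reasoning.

1. (∃t.B ⊓ A) ⊑ (B ⊔ ¬(∀t.∃r.A))  ⇔  ((∃t.B ⊓ A) ⊓ (¬B ⊓ ∀t.∃r.A)) unsat w.r.t. T
   all branches close; clash {A, ¬A} at an ∃-successor
2. Hence (∃t.B ⊓ A) ⊑ (B ⊔ ¬(∀t.∃r.A)): entailed.

Yes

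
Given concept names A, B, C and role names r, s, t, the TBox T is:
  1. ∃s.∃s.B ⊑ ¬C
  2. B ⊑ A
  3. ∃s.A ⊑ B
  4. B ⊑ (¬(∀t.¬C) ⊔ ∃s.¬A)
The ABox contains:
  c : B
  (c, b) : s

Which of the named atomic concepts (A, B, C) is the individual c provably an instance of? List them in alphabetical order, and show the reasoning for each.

1. c : A?  L(c) = {B} ∪ {¬A}
   clash {A, ¬A} at c — c ∈ A
2. c : B?  L(c) = {B} ∪ {¬B}
   clash {B, ¬B} at c — c ∈ B
3. c : C?  L(c) = {B} ∪ {¬C}
   apply at c: B⊑A; B⊑(¬(∀t.¬C) ⊔ ∃s.¬A)
   open: L(c) ⊇ {A, B, ¬C, ∃t.C} (+ ∃-successors) — c ∉ C possible
4. Entailed for c: {A, B}

{A, B}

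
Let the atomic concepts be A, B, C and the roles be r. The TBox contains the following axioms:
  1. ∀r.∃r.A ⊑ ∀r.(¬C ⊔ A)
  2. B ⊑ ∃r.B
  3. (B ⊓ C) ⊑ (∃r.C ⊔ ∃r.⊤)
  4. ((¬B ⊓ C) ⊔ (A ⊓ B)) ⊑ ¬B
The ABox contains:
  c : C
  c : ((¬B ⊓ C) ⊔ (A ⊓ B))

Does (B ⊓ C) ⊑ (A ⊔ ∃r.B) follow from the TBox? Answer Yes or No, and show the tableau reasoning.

Yes

1. (B ⊓ C) ⊑ (A ⊔ ∃r.B)  ⇔  ((B ⊓ C) ⊓ (¬A ⊓ ∀r.¬B)) unsat w.r.t. T
   all branches close; clash {B, ¬B} at x₀
2. Hence (B ⊓ C) ⊑ (A ⊔ ∃r.B): entailed.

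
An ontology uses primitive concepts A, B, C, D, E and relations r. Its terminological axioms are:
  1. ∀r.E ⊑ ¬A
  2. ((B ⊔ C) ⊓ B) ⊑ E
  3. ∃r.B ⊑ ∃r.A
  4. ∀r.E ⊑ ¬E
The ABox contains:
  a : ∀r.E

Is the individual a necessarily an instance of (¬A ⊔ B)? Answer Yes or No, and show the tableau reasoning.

Yes

1. a : (¬A ⊔ B)?  L(a) = {∀r.E} ∪ {(A ⊓ ¬B)}
   clash {A, ¬A} at a — a ∈ (¬A ⊔ B)
2. Hence a : (¬A ⊔ B): entailed.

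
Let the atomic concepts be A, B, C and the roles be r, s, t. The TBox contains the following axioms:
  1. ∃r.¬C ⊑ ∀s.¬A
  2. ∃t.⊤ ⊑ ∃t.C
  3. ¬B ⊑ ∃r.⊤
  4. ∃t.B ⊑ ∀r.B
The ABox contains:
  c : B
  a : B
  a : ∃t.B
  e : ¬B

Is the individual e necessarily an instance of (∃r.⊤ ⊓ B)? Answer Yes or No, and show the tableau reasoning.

1. e : (∃r.⊤ ⊓ B)?  L(e) = {¬B} ∪ {(∀r.⊥ ⊔ ¬B)}
   apply at e: ¬B⊑∃r.⊤
   open: L(e) ⊇ {¬B, ∀r.C, ∀t.¬B, ∀t.⊥, ∃r.⊤} (+ ∃-successors) — e ∉ (∃r.⊤ ⊓ B) possible
2. Hence e : (∃r.⊤ ⊓ B): not entailed.

No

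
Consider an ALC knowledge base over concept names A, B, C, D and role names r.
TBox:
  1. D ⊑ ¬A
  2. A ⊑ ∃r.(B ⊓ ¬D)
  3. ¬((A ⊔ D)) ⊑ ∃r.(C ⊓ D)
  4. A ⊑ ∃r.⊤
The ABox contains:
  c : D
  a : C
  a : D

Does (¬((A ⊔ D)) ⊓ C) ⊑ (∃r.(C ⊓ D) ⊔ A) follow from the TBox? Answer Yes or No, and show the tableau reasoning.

1. (¬((A ⊔ D)) ⊓ C) ⊑ (∃r.(C ⊓ D) ⊔ A)  ⇔  (((¬A ⊓ ¬D) ⊓ C) ⊓ (∀r.(¬C ⊔ ¬D) ⊓ ¬A)) unsat w.r.t. T
   all branches close; clash {D, ¬D} at an ∃-successor
2. Hence (¬((A ⊔ D)) ⊓ C) ⊑ (∃r.(C ⊓ D) ⊔ A): entailed.

Yes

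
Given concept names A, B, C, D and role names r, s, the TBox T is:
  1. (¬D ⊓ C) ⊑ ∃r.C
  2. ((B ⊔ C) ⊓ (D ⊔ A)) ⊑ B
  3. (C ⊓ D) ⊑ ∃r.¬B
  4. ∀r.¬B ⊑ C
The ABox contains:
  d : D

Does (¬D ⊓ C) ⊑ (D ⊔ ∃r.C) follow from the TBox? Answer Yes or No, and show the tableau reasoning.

1. (¬D ⊓ C) ⊑ (D ⊔ ∃r.C)  ⇔  ((¬D ⊓ C) ⊓ (¬D ⊓ ∀r.¬C)) unsat w.r.t. T
   all branches close; clash {C, ¬C} at an ∃-successor
2. Hence (¬D ⊓ C) ⊑ (D ⊔ ∃r.C): entailed.

Yes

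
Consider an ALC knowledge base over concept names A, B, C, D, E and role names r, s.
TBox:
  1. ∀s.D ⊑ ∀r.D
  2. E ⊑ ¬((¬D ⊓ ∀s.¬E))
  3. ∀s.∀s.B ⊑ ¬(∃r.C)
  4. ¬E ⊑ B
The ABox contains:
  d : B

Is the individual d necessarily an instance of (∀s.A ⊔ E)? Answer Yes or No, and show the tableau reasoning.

No

1. d : (∀s.A ⊔ E)?  L(d) = {B} ∪ {(∃s.¬A ⊓ ¬E)}
   open: L(d) ⊇ {B, ¬E, ∃s.¬A, ∃s.¬D, ∃s.∃s.¬B} (+ ∃-successors) — d ∉ (∀s.A ⊔ E) possible
2. Hence d : (∀s.A ⊔ E): not entailed.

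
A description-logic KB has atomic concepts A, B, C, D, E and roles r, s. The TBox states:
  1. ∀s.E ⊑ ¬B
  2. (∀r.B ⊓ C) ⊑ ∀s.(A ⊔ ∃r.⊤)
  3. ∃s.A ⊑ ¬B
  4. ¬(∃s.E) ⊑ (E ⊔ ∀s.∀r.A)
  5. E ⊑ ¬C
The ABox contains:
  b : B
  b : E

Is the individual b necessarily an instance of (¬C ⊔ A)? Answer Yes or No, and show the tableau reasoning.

1. b : (¬C ⊔ A)?  L(b) = {B, E} ∪ {(C ⊓ ¬A)}
   clash {C, ¬C} at b — b ∈ (¬C ⊔ A)
2. Hence b : (¬C ⊔ A): entailed.

Yes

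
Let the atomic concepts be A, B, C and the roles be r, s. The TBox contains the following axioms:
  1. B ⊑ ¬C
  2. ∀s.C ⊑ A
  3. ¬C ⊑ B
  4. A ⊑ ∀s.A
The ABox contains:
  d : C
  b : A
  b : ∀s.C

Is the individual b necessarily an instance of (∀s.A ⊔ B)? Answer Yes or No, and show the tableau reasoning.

Yes

1. b : (∀s.A ⊔ B)?  L(b) = {A, ∀s.C} ∪ {(∃s.¬A ⊓ ¬B)}
   clash {B, ¬B} at b — b ∈ (∀s.A ⊔ B)
2. Hence b : (∀s.A ⊔ B): entailed.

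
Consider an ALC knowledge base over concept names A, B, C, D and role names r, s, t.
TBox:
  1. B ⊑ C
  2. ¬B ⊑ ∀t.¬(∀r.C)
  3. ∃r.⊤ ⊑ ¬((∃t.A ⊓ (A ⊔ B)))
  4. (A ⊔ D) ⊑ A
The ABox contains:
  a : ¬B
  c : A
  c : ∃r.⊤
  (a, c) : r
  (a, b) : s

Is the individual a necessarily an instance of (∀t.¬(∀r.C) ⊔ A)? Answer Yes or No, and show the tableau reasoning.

1. a : (∀t.¬(∀r.C) ⊔ A)?  L(a) = {¬B} ∪ {(∃t.∀r.C ⊓ ¬A)}
   clash {A, ¬A} at a — a ∈ (∀t.¬(∀r.C) ⊔ A)
2. Hence a : (∀t.¬(∀r.C) ⊔ A): entailed.

Yes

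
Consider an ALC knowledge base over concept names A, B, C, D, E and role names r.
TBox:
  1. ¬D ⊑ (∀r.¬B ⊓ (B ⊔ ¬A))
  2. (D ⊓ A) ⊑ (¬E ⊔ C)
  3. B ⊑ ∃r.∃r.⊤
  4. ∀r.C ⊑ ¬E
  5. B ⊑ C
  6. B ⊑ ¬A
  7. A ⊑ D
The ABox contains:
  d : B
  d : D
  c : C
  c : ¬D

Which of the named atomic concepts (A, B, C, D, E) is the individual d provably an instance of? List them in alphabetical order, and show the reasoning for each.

1. d : A?  L(d) = {B, D} ∪ {¬A}
   apply at d: B⊑∃r.∃r.⊤; B⊑C
   open: L(d) ⊇ {B, C, D, ¬A, ∃r.¬C, …} (+ ∃-successors) — d ∉ A possible
2. d : B?  L(d) = {B, D} ∪ {¬B}
   clash {B, ¬B} at d — d ∈ B
3. d : C?  L(d) = {B, D} ∪ {¬C}
   clash {C, ¬C} at d — d ∈ C
4. d : D?  L(d) = {B, D} ∪ {¬D}
   clash {D, ¬D} at d — d ∈ D
5. d : E?  L(d) = {B, D} ∪ {¬E}
   apply at d: B⊑∃r.∃r.⊤; B⊑C; B⊑¬A
   open: L(d) ⊇ {B, C, D, ¬A, ¬E, …} (+ ∃-successors) — d ∉ E possible
6. Entailed for d: {B, C, D}

{B, C, D}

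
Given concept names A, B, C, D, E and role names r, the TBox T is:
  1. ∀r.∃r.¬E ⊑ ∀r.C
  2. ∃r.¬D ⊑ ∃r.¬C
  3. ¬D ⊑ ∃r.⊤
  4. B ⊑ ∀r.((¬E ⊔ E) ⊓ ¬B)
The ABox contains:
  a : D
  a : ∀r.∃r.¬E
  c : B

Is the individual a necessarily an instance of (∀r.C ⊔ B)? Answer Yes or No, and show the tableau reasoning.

1. a : (∀r.C ⊔ B)?  L(a) = {D, ∀r.∃r.¬E} ∪ {(∃r.¬C ⊓ ¬B)}
   clash {C, ¬C} at an ∃-successor — a ∈ (∀r.C ⊔ B)
2. Hence a : (∀r.C ⊔ B): entailed.

Yes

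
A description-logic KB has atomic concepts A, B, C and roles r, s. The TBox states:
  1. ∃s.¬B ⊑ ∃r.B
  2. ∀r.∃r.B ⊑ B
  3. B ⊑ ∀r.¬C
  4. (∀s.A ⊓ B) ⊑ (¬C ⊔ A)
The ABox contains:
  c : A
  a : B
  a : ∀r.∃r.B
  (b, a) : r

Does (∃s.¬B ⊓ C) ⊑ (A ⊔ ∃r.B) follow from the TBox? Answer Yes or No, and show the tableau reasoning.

Yes

1. (∃s.¬B ⊓ C) ⊑ (A ⊔ ∃r.B)  ⇔  ((∃s.¬B ⊓ C) ⊓ (¬A ⊓ ∀r.¬B)) unsat w.r.t. T
   all branches close; clash {A, ¬A} at x₀
2. Hence (∃s.¬B ⊓ C) ⊑ (A ⊔ ∃r.B): entailed.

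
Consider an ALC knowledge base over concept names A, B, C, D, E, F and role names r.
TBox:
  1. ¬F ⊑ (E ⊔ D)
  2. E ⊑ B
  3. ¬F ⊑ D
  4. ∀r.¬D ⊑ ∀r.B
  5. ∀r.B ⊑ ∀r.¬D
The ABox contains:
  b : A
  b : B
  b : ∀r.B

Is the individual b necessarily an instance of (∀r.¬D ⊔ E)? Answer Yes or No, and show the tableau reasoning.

Yes

1. b : (∀r.¬D ⊔ E)?  L(b) = {A, B, ∀r.B} ∪ {(∃r.D ⊓ ¬E)}
   clash {D, ¬D} at an ∃-successor — b ∈ (∀r.¬D ⊔ E)
2. Hence b : (∀r.¬D ⊔ E): entailed.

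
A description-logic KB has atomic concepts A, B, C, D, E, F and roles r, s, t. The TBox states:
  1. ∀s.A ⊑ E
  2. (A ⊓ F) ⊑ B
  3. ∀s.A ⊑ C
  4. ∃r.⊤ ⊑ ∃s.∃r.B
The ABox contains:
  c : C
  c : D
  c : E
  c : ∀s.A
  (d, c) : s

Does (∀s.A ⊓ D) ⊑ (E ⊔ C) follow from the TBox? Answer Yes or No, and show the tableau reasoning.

1. (∀s.A ⊓ D) ⊑ (E ⊔ C)  ⇔  ((∀s.A ⊓ D) ⊓ (¬E ⊓ ¬C)) unsat w.r.t. T
   all branches close; clash {C, ¬C} at x₀
2. Hence (∀s.A ⊓ D) ⊑ (E ⊔ C): entailed.

Yes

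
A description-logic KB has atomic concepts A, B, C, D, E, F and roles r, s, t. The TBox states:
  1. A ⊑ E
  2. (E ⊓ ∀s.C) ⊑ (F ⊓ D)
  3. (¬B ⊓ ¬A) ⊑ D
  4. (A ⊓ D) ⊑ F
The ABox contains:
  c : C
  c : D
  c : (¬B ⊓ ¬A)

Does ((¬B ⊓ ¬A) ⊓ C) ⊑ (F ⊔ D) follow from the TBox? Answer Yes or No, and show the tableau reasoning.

Yes

1. ((¬B ⊓ ¬A) ⊓ C) ⊑ (F ⊔ D)  ⇔  (((¬B ⊓ ¬A) ⊓ C) ⊓ (¬F ⊓ ¬D)) unsat w.r.t. T
   all branches close; clash {D, ¬D} at x₀
2. Hence ((¬B ⊓ ¬A) ⊓ C) ⊑ (F ⊔ D): entailed.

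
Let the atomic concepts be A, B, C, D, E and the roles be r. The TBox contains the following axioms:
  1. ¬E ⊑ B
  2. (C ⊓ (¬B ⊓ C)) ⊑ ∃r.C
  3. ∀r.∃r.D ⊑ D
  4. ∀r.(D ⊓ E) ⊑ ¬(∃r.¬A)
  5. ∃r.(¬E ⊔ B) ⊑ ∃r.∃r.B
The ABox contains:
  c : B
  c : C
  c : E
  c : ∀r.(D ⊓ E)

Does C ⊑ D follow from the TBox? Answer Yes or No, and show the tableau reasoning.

1. C ⊑ D  ⇔  (C ⊓ ¬D) unsat w.r.t. T
   open: L(x₀) ⊇ {B, C, E, ¬D, ∀r.(E ⊓ ¬B), …} (+ ∃-successors)
2. Hence C ⊑ D: not entailed.

No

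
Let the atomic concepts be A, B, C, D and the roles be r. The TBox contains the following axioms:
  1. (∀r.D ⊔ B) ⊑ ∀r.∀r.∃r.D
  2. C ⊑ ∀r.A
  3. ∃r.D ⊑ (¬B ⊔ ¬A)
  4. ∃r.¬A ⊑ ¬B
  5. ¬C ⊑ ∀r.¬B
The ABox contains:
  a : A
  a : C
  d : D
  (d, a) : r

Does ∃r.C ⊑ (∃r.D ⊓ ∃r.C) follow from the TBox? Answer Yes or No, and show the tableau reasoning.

1. ∃r.C ⊑ (∃r.D ⊓ ∃r.C)  ⇔  (∃r.C ⊓ (∀r.¬D ⊔ ∀r.¬C)) unsat w.r.t. T
   open: L(x₀) ⊇ {¬B, ¬C, ∀r.A, ∀r.¬B, ∀r.¬D, …} (+ ∃-successors)
2. Hence ∃r.C ⊑ (∃r.D ⊓ ∃r.C): not entailed.

No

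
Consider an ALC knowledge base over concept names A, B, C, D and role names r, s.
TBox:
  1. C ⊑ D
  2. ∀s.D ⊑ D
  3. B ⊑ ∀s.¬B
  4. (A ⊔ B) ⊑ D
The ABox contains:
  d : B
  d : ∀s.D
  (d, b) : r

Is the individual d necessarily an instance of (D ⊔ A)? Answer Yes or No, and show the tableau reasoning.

Yes

1. d : (D ⊔ A)?  L(d) = {B, ∀s.D} ∪ {(¬D ⊓ ¬A)}
   clash {D, ¬D} at d — d ∈ (D ⊔ A)
2. Hence d : (D ⊔ A): entailed.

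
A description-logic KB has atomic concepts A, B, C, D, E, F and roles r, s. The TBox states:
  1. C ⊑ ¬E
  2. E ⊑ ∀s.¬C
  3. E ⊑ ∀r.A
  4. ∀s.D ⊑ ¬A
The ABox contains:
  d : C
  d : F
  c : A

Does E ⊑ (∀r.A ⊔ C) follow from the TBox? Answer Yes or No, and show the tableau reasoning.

Yes

1. E ⊑ (∀r.A ⊔ C)  ⇔  (E ⊓ (∃r.¬A ⊓ ¬C)) unsat w.r.t. T
   all branches close; clash {A, ¬A} at an ∃-successor
2. Hence E ⊑ (∀r.A ⊔ C): entailed.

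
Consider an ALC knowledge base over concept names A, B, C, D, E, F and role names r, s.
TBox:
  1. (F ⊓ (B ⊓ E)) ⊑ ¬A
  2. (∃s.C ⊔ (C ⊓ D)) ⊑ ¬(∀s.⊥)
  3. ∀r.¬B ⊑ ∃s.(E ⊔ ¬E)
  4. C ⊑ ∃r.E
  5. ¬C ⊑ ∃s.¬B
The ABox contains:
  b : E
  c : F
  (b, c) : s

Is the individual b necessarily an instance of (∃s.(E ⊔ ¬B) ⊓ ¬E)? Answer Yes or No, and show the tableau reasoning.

No

1. b : (∃s.(E ⊔ ¬B) ⊓ ¬E)?  L(b) = {E} ∪ {(∀s.(¬E ⊓ B) ⊔ E)}
   open: L(b) ⊇ {E, ¬C, ¬F, ∀s.¬C, ∃r.B, …} (+ ∃-successors) — b ∉ (∃s.(E ⊔ ¬B) ⊓ ¬E) possible
2. Hence b : (∃s.(E ⊔ ¬B) ⊓ ¬E): not entailed.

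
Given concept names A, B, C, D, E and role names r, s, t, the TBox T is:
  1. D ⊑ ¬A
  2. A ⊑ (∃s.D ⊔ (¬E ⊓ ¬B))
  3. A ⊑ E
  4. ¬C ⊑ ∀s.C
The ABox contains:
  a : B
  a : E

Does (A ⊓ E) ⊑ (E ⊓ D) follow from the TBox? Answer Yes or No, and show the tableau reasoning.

No

1. (A ⊓ E) ⊑ (E ⊓ D)  ⇔  ((A ⊓ E) ⊓ (¬E ⊔ ¬D)) unsat w.r.t. T
   apply at x₀: A⊑(∃s.D ⊔ (¬E ⊓ ¬B))
   open: L(x₀) ⊇ {A, C, E, ¬D, ∃s.D} (+ ∃-successors)
2. Hence (A ⊓ E) ⊑ (E ⊓ D): not entailed.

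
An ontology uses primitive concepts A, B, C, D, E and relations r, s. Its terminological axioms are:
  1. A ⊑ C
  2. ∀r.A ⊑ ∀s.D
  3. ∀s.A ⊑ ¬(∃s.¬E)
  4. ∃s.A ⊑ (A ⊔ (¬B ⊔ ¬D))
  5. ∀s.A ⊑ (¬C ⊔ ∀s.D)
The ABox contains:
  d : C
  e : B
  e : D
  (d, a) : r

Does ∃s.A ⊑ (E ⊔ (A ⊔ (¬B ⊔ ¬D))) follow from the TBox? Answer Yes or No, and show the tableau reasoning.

1. ∃s.A ⊑ (E ⊔ (A ⊔ (¬B ⊔ ¬D)))  ⇔  (∃s.A ⊓ (¬E ⊓ (¬A ⊓ (B ⊓ D)))) unsat w.r.t. T
   all branches close; clash {D, ¬D} at x₀
2. Hence ∃s.A ⊑ (E ⊔ (A ⊔ (¬B ⊔ ¬D))): entailed.

Yes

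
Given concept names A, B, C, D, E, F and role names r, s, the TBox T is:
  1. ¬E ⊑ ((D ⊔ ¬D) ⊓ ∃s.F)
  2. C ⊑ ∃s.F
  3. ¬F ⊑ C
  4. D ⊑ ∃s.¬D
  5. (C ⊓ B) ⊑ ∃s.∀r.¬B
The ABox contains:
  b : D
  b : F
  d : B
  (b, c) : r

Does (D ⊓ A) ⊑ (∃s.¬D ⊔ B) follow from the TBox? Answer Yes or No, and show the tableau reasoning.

Yes

1. (D ⊓ A) ⊑ (∃s.¬D ⊔ B)  ⇔  ((D ⊓ A) ⊓ (∀s.D ⊓ ¬B)) unsat w.r.t. T
   all branches close; clash {D, ¬D} at an ∃-successor
2. Hence (D ⊓ A) ⊑ (∃s.¬D ⊔ B): entailed.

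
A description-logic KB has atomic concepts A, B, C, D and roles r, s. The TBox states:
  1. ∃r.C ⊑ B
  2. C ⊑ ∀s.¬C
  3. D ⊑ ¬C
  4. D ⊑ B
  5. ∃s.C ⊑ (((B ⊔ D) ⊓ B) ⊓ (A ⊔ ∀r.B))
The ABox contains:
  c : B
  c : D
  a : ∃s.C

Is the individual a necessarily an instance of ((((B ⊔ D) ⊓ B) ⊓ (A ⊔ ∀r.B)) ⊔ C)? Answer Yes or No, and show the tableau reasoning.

Yes

1. a : ((((B ⊔ D) ⊓ B) ⊓ (A ⊔ ∀r.B)) ⊔ C)?  L(a) = {∃s.C} ∪ {((((¬B ⊓ ¬D) ⊔ ¬B) ⊔ (¬A ⊓ ∃r.¬B)) ⊓ ¬C)}
   clash {B, ¬B} at an ∃-successor — a ∈ ((((B ⊔ D) ⊓ B) ⊓ (A ⊔ ∀r.B)) ⊔ C)
2. Hence a : ((((B ⊔ D) ⊓ B) ⊓ (A ⊔ ∀r.B)) ⊔ C): entailed.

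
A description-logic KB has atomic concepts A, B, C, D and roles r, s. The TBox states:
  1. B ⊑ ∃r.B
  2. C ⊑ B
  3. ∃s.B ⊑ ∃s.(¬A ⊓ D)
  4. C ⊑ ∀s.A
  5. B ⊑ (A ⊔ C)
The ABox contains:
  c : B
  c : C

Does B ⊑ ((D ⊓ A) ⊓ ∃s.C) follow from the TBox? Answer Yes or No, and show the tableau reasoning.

1. B ⊑ ((D ⊓ A) ⊓ ∃s.C)  ⇔  (B ⊓ ((¬D ⊔ ¬A) ⊔ ∀s.¬C)) unsat w.r.t. T
   apply at x₀: B⊑∃r.B; B⊑(A ⊔ C)
   open: L(x₀) ⊇ {A, B, ¬C, ¬D, ∀s.¬B, …} (+ ∃-successors)
2. Hence B ⊑ ((D ⊓ A) ⊓ ∃s.C): not entailed.

No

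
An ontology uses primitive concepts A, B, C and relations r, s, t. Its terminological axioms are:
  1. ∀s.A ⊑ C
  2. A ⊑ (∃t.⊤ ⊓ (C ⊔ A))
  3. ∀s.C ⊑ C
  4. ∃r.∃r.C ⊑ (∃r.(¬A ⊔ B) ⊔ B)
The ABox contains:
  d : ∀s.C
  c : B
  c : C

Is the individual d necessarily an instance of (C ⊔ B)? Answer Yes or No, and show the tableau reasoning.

1. d : (C ⊔ B)?  L(d) = {∀s.C} ∪ {(¬C ⊓ ¬B)}
   clash {C, ¬C} at d — d ∈ (C ⊔ B)
2. Hence d : (C ⊔ B): entailed.

Yes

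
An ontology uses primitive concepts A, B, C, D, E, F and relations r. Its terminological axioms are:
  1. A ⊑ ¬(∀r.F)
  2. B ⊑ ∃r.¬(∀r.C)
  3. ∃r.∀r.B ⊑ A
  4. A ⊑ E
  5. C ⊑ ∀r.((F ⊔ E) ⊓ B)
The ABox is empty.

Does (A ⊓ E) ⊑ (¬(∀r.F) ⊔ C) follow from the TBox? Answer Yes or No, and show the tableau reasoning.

1. (A ⊓ E) ⊑ (¬(∀r.F) ⊔ C)  ⇔  ((A ⊓ E) ⊓ (∀r.F ⊓ ¬C)) unsat w.r.t. T
   all branches close; clash {F, ¬F} at an ∃-successor
2. Hence (A ⊓ E) ⊑ (¬(∀r.F) ⊔ C): entailed.

Yes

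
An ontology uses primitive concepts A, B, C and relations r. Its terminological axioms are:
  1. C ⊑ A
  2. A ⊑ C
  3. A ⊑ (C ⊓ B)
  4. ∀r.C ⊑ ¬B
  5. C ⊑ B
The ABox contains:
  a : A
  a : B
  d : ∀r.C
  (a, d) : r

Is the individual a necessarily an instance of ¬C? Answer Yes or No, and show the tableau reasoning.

1. a : ¬C?  L(a) = {A, B} ∪ {C}
   apply at a: A⊑(C ⊓ B)
   open: L(a) ⊇ {A, B, C, ∃r.¬C} (+ ∃-successors) — a ∉ ¬C possible
2. Hence a : ¬C: not entailed.

No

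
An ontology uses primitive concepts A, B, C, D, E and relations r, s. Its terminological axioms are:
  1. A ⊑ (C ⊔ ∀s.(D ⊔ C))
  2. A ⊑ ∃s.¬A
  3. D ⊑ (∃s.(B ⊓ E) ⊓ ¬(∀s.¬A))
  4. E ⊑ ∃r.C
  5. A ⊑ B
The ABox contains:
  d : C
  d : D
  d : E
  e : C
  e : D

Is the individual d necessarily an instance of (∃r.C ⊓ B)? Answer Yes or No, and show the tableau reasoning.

No

1. d : (∃r.C ⊓ B)?  L(d) = {C, D, E} ∪ {(∀r.¬C ⊔ ¬B)}
   apply at d: D⊑(∃s.(B ⊓ E) ⊓ ¬(∀s.¬A)); E⊑∃r.C
   open: L(d) ⊇ {C, D, E, ¬A, ¬B, …} (+ ∃-successors) — d ∉ (∃r.C ⊓ B) possible
2. Hence d : (∃r.C ⊓ B): not entailed.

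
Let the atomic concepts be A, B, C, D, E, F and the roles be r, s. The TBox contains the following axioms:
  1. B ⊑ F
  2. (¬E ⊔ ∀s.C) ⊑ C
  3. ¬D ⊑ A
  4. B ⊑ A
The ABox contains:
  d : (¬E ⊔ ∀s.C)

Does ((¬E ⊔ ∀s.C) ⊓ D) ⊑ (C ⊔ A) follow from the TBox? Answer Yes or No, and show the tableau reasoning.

1. ((¬E ⊔ ∀s.C) ⊓ D) ⊑ (C ⊔ A)  ⇔  (((¬E ⊔ ∀s.C) ⊓ D) ⊓ (¬C ⊓ ¬A)) unsat w.r.t. T
   all branches close; clash {A, ¬A} at x₀
2. Hence ((¬E ⊔ ∀s.C) ⊓ D) ⊑ (C ⊔ A): entailed.

Yes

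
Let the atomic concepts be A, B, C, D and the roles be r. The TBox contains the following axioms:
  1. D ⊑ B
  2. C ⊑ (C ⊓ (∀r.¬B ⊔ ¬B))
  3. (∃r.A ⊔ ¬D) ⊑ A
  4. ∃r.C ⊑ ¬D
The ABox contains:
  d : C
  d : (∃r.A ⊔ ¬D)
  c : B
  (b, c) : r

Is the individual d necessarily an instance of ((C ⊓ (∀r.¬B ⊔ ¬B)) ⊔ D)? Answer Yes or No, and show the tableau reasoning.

1. d : ((C ⊓ (∀r.¬B ⊔ ¬B)) ⊔ D)?  L(d) = {C, (∃r.A ⊔ ¬D)} ∪ {((¬C ⊔ (∃r.B ⊓ B)) ⊓ ¬D)}
   clash {B, ¬B} at d — d ∈ ((C ⊓ (∀r.¬B ⊔ ¬B)) ⊔ D)
2. Hence d : ((C ⊓ (∀r.¬B ⊔ ¬B)) ⊔ D): entailed.

Yes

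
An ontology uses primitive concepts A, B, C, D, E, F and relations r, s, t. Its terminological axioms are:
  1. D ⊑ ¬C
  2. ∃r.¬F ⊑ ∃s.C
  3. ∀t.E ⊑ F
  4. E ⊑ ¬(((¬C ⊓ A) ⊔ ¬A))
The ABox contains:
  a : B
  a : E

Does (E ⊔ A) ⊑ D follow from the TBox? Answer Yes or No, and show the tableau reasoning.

No

1. (E ⊔ A) ⊑ D  ⇔  ((E ⊔ A) ⊓ ¬D) unsat w.r.t. T
   open: L(x₀) ⊇ {A, C, E, ¬D, ∀r.F, …} (+ ∃-successors)
2. Hence (E ⊔ A) ⊑ D: not entailed.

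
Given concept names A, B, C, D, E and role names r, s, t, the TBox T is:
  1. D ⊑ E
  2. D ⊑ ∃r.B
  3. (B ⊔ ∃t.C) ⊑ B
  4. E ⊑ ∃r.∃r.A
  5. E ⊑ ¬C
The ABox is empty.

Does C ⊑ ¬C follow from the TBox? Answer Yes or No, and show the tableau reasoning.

No

1. C ⊑ ¬C  ⇔  (C ⊓ C) unsat w.r.t. T
   open: L(x₀) ⊇ {C, ¬B, ¬D, ¬E, ∀t.¬C}
2. Hence C ⊑ ¬C: not entailed.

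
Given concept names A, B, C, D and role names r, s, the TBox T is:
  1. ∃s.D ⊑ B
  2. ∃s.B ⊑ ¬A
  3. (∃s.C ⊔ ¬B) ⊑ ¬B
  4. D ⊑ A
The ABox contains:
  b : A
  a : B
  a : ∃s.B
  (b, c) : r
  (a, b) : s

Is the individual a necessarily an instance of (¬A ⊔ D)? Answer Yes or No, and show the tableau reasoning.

1. a : (¬A ⊔ D)?  L(a) = {B, ∃s.B} ∪ {(A ⊓ ¬D)}
   clash {A, ¬A} at a — a ∈ (¬A ⊔ D)
2. Hence a : (¬A ⊔ D): entailed.

Yes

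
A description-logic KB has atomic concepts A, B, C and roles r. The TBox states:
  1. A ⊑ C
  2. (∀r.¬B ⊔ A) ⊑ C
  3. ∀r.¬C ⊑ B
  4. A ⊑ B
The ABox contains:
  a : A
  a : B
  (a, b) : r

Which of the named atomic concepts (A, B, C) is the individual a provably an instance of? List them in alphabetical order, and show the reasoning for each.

1. a : A?  L(a) = {A, B} ∪ {¬A}
   clash {A, ¬A} at a — a ∈ A
2. a : B?  L(a) = {A, B} ∪ {¬B}
   clash {B, ¬B} at a — a ∈ B
3. a : C?  L(a) = {A, B} ∪ {¬C}
   clash {C, ¬C} at a — a ∈ C
4. Entailed for a: {A, B, C}

{A, B, C}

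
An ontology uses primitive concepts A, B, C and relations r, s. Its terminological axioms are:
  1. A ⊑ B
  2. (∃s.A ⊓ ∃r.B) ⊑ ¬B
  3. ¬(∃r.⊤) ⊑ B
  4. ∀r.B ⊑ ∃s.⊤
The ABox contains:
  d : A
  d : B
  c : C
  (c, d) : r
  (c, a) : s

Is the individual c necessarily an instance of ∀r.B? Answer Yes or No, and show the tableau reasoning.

No

1. c : ∀r.B?  L(c) = {C} ∪ {∃r.¬B}
   open: L(c) ⊇ {C, ¬A, ∀s.¬A, ∃r.¬B, ∃r.⊤} (+ ∃-successors) — c ∉ ∀r.B possible
2. Hence c : ∀r.B: not entailed.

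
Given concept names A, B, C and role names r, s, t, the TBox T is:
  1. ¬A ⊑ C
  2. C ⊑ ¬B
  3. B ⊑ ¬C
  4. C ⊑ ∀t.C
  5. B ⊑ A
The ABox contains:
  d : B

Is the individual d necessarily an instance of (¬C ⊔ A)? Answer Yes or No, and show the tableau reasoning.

1. d : (¬C ⊔ A)?  L(d) = {B} ∪ {(C ⊓ ¬A)}
   clash {A, ¬A} at d — d ∈ (¬C ⊔ A)
2. Hence d : (¬C ⊔ A): entailed.

Yes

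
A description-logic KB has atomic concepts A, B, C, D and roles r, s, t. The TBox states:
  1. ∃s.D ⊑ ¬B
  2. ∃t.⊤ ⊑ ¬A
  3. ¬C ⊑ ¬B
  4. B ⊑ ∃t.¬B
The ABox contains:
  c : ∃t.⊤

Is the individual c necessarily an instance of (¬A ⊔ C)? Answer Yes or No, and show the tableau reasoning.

1. c : (¬A ⊔ C)?  L(c) = {∃t.⊤} ∪ {(A ⊓ ¬C)}
   clash {A, ¬A} at c — c ∈ (¬A ⊔ C)
2. Hence c : (¬A ⊔ C): entailed.

Yes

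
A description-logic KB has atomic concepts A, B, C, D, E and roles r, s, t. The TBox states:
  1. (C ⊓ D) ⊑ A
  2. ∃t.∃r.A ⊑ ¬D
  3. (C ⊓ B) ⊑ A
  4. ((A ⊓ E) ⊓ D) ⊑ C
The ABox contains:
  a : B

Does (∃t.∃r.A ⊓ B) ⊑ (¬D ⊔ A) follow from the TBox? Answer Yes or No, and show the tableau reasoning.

1. (∃t.∃r.A ⊓ B) ⊑ (¬D ⊔ A)  ⇔  ((∃t.∃r.A ⊓ B) ⊓ (D ⊓ ¬A)) unsat w.r.t. T
   all branches close; clash {A, ¬A} at x₀
2. Hence (∃t.∃r.A ⊓ B) ⊑ (¬D ⊔ A): entailed.

Yes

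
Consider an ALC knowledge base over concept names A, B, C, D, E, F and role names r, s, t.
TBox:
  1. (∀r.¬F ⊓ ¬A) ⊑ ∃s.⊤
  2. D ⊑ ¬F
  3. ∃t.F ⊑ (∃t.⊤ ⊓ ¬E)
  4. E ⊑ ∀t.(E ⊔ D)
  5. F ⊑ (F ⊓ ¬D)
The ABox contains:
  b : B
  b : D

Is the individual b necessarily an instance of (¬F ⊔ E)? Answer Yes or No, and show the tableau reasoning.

Yes

1. b : (¬F ⊔ E)?  L(b) = {B, D} ∪ {(F ⊓ ¬E)}
   clash {F, ¬F} at b — b ∈ (¬F ⊔ E)
2. Hence b : (¬F ⊔ E): entailed.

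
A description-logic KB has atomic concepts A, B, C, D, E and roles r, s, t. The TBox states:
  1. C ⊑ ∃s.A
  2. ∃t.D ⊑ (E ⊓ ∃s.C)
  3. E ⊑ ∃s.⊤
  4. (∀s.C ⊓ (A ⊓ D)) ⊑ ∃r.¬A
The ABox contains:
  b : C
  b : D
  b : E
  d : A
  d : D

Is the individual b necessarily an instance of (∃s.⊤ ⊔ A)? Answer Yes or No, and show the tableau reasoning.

1. b : (∃s.⊤ ⊔ A)?  L(b) = {C, D, E} ∪ {(∀s.⊥ ⊓ ¬A)}
   clash ⊥ at an ∃-successor — b ∈ (∃s.⊤ ⊔ A)
2. Hence b : (∃s.⊤ ⊔ A): entailed.

Yes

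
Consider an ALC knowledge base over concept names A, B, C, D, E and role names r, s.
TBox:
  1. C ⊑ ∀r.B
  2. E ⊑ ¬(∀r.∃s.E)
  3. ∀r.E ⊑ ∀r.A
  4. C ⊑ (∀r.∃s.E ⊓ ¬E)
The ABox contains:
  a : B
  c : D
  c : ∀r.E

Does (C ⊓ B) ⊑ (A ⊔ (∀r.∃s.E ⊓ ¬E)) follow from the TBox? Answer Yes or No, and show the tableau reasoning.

1. (C ⊓ B) ⊑ (A ⊔ (∀r.∃s.E ⊓ ¬E))  ⇔  ((C ⊓ B) ⊓ (¬A ⊓ (∃r.∀s.¬E ⊔ E))) unsat w.r.t. T
   all branches close; clash {E, ¬E} at x₀
2. Hence (C ⊓ B) ⊑ (A ⊔ (∀r.∃s.E ⊓ ¬E)): entailed.

Yes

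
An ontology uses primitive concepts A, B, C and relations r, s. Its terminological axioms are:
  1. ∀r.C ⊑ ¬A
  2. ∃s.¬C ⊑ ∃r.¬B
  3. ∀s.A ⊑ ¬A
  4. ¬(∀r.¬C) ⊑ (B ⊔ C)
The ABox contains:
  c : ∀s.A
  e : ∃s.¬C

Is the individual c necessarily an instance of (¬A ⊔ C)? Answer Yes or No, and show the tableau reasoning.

1. c : (¬A ⊔ C)?  L(c) = {∀s.A} ∪ {(A ⊓ ¬C)}
   clash {C, ¬C} at c — c ∈ (¬A ⊔ C)
2. Hence c : (¬A ⊔ C): entailed.

Yes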